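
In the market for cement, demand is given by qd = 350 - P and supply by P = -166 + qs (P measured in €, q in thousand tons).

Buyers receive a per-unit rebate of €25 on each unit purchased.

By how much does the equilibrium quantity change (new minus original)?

+12.5

Solve the original market: 350 - P = P + 166, hence P = 92 and q = 258.
Since buyers' out-of-pocket price is the market price minus the rebate, the effective demand curve becomes qd = 375 - P.
New equilibrium: 375 - P = P + 166 ⇒ 209 = 2P ⇒ P = 104.5, q = 270.5.
Δq = 270.5 − 258 = +12.5.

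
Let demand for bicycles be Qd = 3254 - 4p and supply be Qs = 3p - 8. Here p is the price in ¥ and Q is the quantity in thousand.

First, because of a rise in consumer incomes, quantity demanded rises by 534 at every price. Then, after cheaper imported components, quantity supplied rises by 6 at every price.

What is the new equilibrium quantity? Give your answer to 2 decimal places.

Initially, 3254 - 4p = 3p - 8, so 3262 = 7p and p = 466, Q = 1390.
After the shift, demand is Qd = 3788 - 4p and supply is Qs = 3p - 2.
Equate the new curves: 3788 - 4p = 3p - 2, giving 3790 = 7p, p = 3790/7 ≈ 541.4286, Q = 11356/7 ≈ 1622.2857.

1622.29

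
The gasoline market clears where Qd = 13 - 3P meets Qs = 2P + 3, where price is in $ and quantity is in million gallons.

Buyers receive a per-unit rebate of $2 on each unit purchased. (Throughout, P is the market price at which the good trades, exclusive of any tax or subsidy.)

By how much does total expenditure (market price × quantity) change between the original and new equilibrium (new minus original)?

+16.08

Before the shock: 13 - 3P = 2P + 3 ⇒ 10 = 5P ⇒ P = 2, Q = 7.
Since buyers' out-of-pocket price is the market price minus the rebate, the effective demand curve becomes Qd = 19 - 3P.
Equate the new curves: 19 - 3P = 2P + 3, giving 16 = 5P, P = 3.2, Q = 9.4.
Expenditure moves from 2×7 = 14 to 3.2×9.4 = 30.08; change = +16.08.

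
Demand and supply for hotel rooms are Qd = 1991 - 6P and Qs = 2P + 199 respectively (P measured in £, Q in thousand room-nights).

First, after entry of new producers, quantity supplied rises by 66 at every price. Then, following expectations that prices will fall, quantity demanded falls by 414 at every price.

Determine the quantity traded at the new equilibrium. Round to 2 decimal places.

Initially, 1991 - 6P = 2P + 199, so 1792 = 8P and P = 224, Q = 647.
With the change applied: demand Qd = 1577 - 6P, supply Qs = 2P + 265.
New equilibrium: 1577 - 6P = 2P + 265 ⇒ 1312 = 8P ⇒ P = 164, Q = 593.

593.00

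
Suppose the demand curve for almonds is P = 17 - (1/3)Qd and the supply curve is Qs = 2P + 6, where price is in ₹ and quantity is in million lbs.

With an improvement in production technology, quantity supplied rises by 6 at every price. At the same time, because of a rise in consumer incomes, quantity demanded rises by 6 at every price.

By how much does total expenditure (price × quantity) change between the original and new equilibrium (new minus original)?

Original equilibrium: 51 - 3P = 2P + 6 gives 45 = 5P, so P = 9 and Q = 24.
The new curves are Qd = 57 - 3P (demand) and Qs = 2P + 12 (supply).
Equate the new curves: 57 - 3P = 2P + 12, giving 45 = 5P, P = 9, Q = 30.
Expenditure moves from 9×24 = 216 to 9×30 = 270; change = +54.

+54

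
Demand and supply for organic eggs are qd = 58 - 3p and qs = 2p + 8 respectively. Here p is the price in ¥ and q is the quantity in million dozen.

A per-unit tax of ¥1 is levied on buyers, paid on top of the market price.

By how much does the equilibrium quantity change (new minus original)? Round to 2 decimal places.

Before the shock: 58 - 3p = 2p + 8 ⇒ 50 = 5p ⇒ p = 10, q = 28.
Since buyers pay the price plus the tax, the effective demand curve becomes qd = 55 - 3p.
Clearing the new market: 55 - 3p = 2p + 8, so p = 9.4 and q = 26.8.
Δq = 26.8 − 28 = -1.20.

-1.20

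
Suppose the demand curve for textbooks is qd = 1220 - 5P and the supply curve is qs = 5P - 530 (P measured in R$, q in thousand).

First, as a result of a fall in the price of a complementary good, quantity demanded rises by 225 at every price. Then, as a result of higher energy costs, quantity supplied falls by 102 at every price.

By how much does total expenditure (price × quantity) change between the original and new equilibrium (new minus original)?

Initially, 1220 - 5P = 5P - 530, so 1750 = 10P and P = 175, q = 345.
The shock moves the curves to qd = 1445 - 5P and qs = 5P - 632.
Clearing the new market: 1445 - 5P = 5P - 632, so P = 207.7 and q = 406.5.
Expenditure moves from 175×345 = 60375 to 207.7×406.5 = 84430.05; change = +24055.05.

+24055.05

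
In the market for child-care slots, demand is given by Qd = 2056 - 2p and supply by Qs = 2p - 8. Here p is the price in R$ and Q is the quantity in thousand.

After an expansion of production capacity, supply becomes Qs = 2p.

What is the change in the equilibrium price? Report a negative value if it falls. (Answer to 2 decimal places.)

Original equilibrium: 2056 - 2p = 2p - 8 gives 2064 = 4p, so p = 516 and Q = 1024.
With the change applied: demand Qd = 2056 - 2p, supply Qs = 2p.
Clearing the new market: 2056 - 2p = 2p, so p = 514 and Q = 1028.
Δp = 514 − 516 = -2.00.

-2.00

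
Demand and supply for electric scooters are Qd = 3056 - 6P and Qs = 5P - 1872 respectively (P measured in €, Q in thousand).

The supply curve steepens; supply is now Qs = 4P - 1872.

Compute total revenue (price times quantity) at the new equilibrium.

48885.76

Initially, 3056 - 6P = 5P - 1872, so 4928 = 11P and P = 448, Q = 368.
After the shift, demand is Qd = 3056 - 6P and supply is Qs = 4P - 1872.
New equilibrium: 3056 - 6P = 4P - 1872 ⇒ 4928 = 10P ⇒ P = 492.8, Q = 99.2.
New expenditure = 492.8 × 99.2 = 48885.76.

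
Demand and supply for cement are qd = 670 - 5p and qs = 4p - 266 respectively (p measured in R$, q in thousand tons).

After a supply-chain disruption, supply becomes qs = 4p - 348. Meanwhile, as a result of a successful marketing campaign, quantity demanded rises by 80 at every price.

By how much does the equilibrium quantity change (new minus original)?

Solve the original market: 670 - 5p = 4p - 266, hence p = 104 and q = 150.
With the change applied: demand qd = 750 - 5p, supply qs = 4p - 348.
Equate the new curves: 750 - 5p = 4p - 348, giving 1098 = 9p, p = 122, q = 140.
Δq = 140 − 150 = -10.

-10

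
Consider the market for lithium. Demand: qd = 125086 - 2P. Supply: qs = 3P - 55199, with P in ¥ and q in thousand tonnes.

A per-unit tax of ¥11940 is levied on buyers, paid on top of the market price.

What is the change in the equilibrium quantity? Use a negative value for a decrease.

-14328

Solve the original market: 125086 - 2P = 3P - 55199, hence P = 36057 and q = 52972.
Since buyers pay the price plus the tax, the effective demand curve becomes qd = 101206 - 2P.
Equate the new curves: 101206 - 2P = 3P - 55199, giving 156405 = 5P, P = 31281, q = 38644.
Δq = 38644 − 52972 = -14328.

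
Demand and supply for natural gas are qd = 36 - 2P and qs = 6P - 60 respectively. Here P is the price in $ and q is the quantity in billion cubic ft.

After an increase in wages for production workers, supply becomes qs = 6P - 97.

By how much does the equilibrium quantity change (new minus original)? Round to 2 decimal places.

-9.25

Initially, 36 - 2P = 6P - 60, so 96 = 8P and P = 12, q = 12.
The shock moves the curves to qd = 36 - 2P and qs = 6P - 97.
New equilibrium: 36 - 2P = 6P - 97 ⇒ 133 = 8P ⇒ P = 16.625, q = 2.75.
Δq = 2.75 − 12 = -9.25.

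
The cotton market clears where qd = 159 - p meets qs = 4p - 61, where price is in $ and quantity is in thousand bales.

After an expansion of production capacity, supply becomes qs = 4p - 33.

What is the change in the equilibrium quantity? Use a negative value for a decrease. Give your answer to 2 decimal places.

+5.60

Solve the original market: 159 - p = 4p - 61, hence p = 44 and q = 115.
After the shift, demand is qd = 159 - p and supply is qs = 4p - 33.
Setting them equal: 159 - p = 4p - 33 → 192 = 5p, so p = 38.4 and q = 120.6.
Δq = 120.6 − 115 = +5.60.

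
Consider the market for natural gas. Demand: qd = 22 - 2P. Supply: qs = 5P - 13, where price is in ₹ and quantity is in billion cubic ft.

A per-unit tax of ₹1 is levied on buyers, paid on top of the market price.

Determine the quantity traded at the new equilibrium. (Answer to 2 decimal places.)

10.57

Initially, 22 - 2P = 5P - 13, so 35 = 7P and P = 5, q = 12.
Since buyers pay the price plus the tax, the effective demand curve becomes qd = 20 - 2P.
Equate the new curves: 20 - 2P = 5P - 13, giving 33 = 7P, P = 33/7 ≈ 4.7143, q = 74/7 ≈ 10.5714.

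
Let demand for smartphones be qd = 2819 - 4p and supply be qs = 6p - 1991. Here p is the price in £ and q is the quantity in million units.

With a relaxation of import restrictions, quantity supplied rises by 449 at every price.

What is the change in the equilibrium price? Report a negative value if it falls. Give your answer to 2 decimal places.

-44.90

Original equilibrium: 2819 - 4p = 6p - 1991 gives 4810 = 10p, so p = 481 and q = 895.
The shock moves the curves to qd = 2819 - 4p and qs = 6p - 1542.
Setting them equal: 2819 - 4p = 6p - 1542 → 4361 = 10p, so p = 436.1 and q = 1074.6.
Δp = 436.1 − 481 = -44.90.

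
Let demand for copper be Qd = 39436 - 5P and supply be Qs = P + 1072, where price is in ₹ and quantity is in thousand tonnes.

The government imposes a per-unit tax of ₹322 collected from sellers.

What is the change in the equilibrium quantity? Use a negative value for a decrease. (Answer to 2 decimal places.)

-268.33

Initially, 39436 - 5P = P + 1072, so 38364 = 6P and P = 6394, Q = 7466.
Since sellers keep the price net of the tax, the effective supply curve becomes Qs = P + 750.
New equilibrium: 39436 - 5P = P + 750 ⇒ 38686 = 6P ⇒ P = 19343/3 ≈ 6447.6667, Q = 21593/3 ≈ 7197.6667.
ΔQ = 7197.6667 − 7466 = -268.33.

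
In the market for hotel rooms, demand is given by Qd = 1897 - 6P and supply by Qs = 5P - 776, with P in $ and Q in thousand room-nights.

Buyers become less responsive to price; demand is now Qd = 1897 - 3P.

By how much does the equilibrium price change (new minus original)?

Initially, 1897 - 6P = 5P - 776, so 2673 = 11P and P = 243, Q = 439.
The new curves are Qd = 1897 - 3P (demand) and Qs = 5P - 776 (supply).
Clearing the new market: 1897 - 3P = 5P - 776, so P = 334.125 and Q = 894.625.
ΔP = 334.125 − 243 = +91.125.

+91.125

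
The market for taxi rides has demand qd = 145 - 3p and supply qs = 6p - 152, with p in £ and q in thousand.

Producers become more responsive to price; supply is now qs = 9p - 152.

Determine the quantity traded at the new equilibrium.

Before the shock: 145 - 3p = 6p - 152 ⇒ 297 = 9p ⇒ p = 33, q = 46.
The shock moves the curves to qd = 145 - 3p and qs = 9p - 152.
Equate the new curves: 145 - 3p = 9p - 152, giving 297 = 12p, p = 24.75, q = 70.75.

70.75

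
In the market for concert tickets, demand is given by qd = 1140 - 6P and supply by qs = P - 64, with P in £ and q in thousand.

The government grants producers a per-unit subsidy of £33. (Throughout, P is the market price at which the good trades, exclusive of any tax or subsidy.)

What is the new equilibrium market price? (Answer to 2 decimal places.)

167.29

Solve the original market: 1140 - 6P = P - 64, hence P = 172 and q = 108.
Since sellers receive the price plus the subsidy, the effective supply curve becomes qs = P - 31.
Equate the new curves: 1140 - 6P = P - 31, giving 1171 = 7P, P = 1171/7 ≈ 167.2857, q = 954/7 ≈ 136.2857.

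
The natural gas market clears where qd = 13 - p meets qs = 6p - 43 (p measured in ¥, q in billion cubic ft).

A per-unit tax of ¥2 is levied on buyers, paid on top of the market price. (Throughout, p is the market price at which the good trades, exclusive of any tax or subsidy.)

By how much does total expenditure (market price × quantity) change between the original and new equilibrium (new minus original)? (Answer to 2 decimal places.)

-14.65

Original equilibrium: 13 - p = 6p - 43 gives 56 = 7p, so p = 8 and q = 5.
Since buyers pay the price plus the tax, the effective demand curve becomes qd = 11 - p.
Clearing the new market: 11 - p = 6p - 43, so p = 54/7 ≈ 7.7143 and q = 23/7 ≈ 3.2857.
Expenditure moves from 8×5 = 40 to 7.7143×3.2857 = 25.3469; change = -14.65.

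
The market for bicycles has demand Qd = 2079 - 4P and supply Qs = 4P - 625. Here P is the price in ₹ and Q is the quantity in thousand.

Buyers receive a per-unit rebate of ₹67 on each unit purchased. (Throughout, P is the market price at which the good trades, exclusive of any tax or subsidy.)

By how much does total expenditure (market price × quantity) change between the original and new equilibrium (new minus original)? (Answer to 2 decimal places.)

+74135.50

Initially, 2079 - 4P = 4P - 625, so 2704 = 8P and P = 338, Q = 727.
Since buyers' out-of-pocket price is the market price minus the rebate, the effective demand curve becomes Qd = 2347 - 4P.
Setting them equal: 2347 - 4P = 4P - 625 → 2972 = 8P, so P = 371.5 and Q = 861.
Expenditure moves from 338×727 = 245726 to 371.5×861 = 319861.5; change = +74135.50.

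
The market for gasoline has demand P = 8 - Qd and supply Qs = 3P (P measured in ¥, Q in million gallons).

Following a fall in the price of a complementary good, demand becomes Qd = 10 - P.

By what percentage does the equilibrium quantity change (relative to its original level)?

+25

Original equilibrium: 8 - P = 3P gives 8 = 4P, so P = 2 and Q = 6.
After the shift, demand is Qd = 10 - P and supply is Qs = 3P.
Equate the new curves: 10 - P = 3P, giving 10 = 4P, P = 2.5, Q = 7.5.
%ΔQ = (7.5 − 6) / 6 × 100 = +25%.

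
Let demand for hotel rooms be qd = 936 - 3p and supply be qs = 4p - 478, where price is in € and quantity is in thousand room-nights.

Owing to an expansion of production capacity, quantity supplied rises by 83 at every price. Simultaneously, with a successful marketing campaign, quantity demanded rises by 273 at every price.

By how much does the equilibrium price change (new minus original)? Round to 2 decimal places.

Before the shock: 936 - 3p = 4p - 478 ⇒ 1414 = 7p ⇒ p = 202, q = 330.
With the change applied: demand qd = 1209 - 3p, supply qs = 4p - 395.
Clearing the new market: 1209 - 3p = 4p - 395, so p = 1604/7 ≈ 229.1429 and q = 3651/7 ≈ 521.5714.
Δp = 229.1429 − 202 = +27.14.

+27.14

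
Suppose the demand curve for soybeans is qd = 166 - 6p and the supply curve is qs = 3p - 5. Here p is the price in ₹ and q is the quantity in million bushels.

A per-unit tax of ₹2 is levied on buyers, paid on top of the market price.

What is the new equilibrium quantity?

48

Before the shock: 166 - 6p = 3p - 5 ⇒ 171 = 9p ⇒ p = 19, q = 52.
Since buyers pay the price plus the tax, the effective demand curve becomes qd = 154 - 6p.
Clearing the new market: 154 - 6p = 3p - 5, so p = 53/3 ≈ 17.6667 and q = 48.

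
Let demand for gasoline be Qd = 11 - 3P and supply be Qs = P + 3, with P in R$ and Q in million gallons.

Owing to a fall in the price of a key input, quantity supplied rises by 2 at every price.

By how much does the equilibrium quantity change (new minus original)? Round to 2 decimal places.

Original equilibrium: 11 - 3P = P + 3 gives 8 = 4P, so P = 2 and Q = 5.
The shock moves the curves to Qd = 11 - 3P and Qs = P + 5.
New equilibrium: 11 - 3P = P + 5 ⇒ 6 = 4P ⇒ P = 1.5, Q = 6.5.
ΔQ = 6.5 − 5 = +1.50.

+1.50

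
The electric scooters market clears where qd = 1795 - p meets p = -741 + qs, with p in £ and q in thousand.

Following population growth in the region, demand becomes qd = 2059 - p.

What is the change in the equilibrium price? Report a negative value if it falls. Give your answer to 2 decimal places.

+132.00

Before the shock: 1795 - p = p + 741 ⇒ 1054 = 2p ⇒ p = 527, q = 1268.
The new curves are qd = 2059 - p (demand) and qs = p + 741 (supply).
New equilibrium: 2059 - p = p + 741 ⇒ 1318 = 2p ⇒ p = 659, q = 1400.
Δp = 659 − 527 = +132.00.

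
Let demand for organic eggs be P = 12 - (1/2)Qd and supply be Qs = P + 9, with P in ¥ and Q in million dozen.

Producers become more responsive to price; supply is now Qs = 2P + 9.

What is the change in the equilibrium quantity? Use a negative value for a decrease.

+2.5

Before the shock: 24 - 2P = P + 9 ⇒ 15 = 3P ⇒ P = 5, Q = 14.
The shock moves the curves to Qd = 24 - 2P and Qs = 2P + 9.
Equate the new curves: 24 - 2P = 2P + 9, giving 15 = 4P, P = 3.75, Q = 16.5.
ΔQ = 16.5 − 14 = +2.5.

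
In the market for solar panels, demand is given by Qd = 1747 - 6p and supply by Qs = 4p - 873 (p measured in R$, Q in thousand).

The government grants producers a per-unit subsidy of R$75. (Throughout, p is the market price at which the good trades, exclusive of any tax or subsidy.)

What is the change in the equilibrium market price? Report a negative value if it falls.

-30

Solve the original market: 1747 - 6p = 4p - 873, hence p = 262 and Q = 175.
Since sellers receive the price plus the subsidy, the effective supply curve becomes Qs = 4p - 573.
Setting them equal: 1747 - 6p = 4p - 573 → 2320 = 10p, so p = 232 and Q = 355.
Δp = 232 − 262 = -30.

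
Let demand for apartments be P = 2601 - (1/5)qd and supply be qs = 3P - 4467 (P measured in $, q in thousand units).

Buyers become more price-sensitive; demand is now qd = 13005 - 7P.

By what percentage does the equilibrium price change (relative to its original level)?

Before the shock: 13005 - 5P = 3P - 4467 ⇒ 17472 = 8P ⇒ P = 2184, q = 2085.
The new curves are qd = 13005 - 7P (demand) and qs = 3P - 4467 (supply).
Equate the new curves: 13005 - 7P = 3P - 4467, giving 17472 = 10P, P = 1747.2, q = 774.6.
%ΔP = (1747.2 − 2184) / 2184 × 100 = -20%.

-20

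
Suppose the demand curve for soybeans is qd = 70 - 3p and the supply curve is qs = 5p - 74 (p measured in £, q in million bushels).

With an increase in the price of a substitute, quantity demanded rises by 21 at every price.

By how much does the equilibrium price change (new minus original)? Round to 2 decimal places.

+2.63

Solve the original market: 70 - 3p = 5p - 74, hence p = 18 and q = 16.
The new curves are qd = 91 - 3p (demand) and qs = 5p - 74 (supply).
Setting them equal: 91 - 3p = 5p - 74 → 165 = 8p, so p = 20.625 and q = 29.125.
Δp = 20.625 − 18 = +2.63.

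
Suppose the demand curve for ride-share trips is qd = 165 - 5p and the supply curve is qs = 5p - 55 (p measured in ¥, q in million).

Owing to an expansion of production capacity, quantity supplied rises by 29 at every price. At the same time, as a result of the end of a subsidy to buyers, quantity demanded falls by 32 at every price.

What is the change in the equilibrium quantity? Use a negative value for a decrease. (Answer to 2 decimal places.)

-1.50

Before the shock: 165 - 5p = 5p - 55 ⇒ 220 = 10p ⇒ p = 22, q = 55.
After the shift, demand is qd = 133 - 5p and supply is qs = 5p - 26.
Equate the new curves: 133 - 5p = 5p - 26, giving 159 = 10p, p = 15.9, q = 53.5.
Δq = 53.5 − 55 = -1.50.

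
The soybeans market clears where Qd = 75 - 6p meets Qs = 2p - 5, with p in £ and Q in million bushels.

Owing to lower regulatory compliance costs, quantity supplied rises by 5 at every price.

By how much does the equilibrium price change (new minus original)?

Original equilibrium: 75 - 6p = 2p - 5 gives 80 = 8p, so p = 10 and Q = 15.
The new curves are Qd = 75 - 6p (demand) and Qs = 2p (supply).
Setting them equal: 75 - 6p = 2p → 75 = 8p, so p = 9.375 and Q = 18.75.
Δp = 9.375 − 10 = -0.625.

-0.625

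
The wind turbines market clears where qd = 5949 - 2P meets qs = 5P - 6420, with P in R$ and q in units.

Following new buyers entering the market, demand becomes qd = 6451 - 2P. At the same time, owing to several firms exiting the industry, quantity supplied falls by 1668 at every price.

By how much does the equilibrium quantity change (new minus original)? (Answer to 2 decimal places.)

Before the shock: 5949 - 2P = 5P - 6420 ⇒ 12369 = 7P ⇒ P = 1767, q = 2415.
The new curves are qd = 6451 - 2P (demand) and qs = 5P - 8088 (supply).
Clearing the new market: 6451 - 2P = 5P - 8088, so P = 2077 and q = 2297.
Δq = 2297 − 2415 = -118.00.

-118.00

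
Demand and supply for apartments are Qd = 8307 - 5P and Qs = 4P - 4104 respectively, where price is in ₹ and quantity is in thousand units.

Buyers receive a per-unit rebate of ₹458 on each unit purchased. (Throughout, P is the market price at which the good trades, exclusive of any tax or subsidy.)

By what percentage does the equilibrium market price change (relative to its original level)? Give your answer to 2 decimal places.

Solve the original market: 8307 - 5P = 4P - 4104, hence P = 1379 and Q = 1412.
Since buyers' out-of-pocket price is the market price minus the rebate, the effective demand curve becomes Qd = 10597 - 5P.
Equate the new curves: 10597 - 5P = 4P - 4104, giving 14701 = 9P, P = 14701/9 ≈ 1633.4444, Q = 21868/9 ≈ 2429.7778.
%ΔP = (1633.4444 − 1379) / 1379 × 100 = +18.45%.

+18.45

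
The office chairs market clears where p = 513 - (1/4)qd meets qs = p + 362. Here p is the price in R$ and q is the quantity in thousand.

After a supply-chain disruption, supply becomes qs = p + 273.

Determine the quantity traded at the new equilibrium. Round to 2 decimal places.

628.80

Original equilibrium: 2052 - 4p = p + 362 gives 1690 = 5p, so p = 338 and q = 700.
The new curves are qd = 2052 - 4p (demand) and qs = p + 273 (supply).
New equilibrium: 2052 - 4p = p + 273 ⇒ 1779 = 5p ⇒ p = 355.8, q = 628.8.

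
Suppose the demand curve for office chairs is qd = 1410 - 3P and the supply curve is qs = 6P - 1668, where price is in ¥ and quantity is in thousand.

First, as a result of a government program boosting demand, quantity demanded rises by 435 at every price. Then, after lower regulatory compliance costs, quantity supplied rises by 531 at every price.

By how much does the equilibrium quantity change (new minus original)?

+467

Original equilibrium: 1410 - 3P = 6P - 1668 gives 3078 = 9P, so P = 342 and q = 384.
After the shift, demand is qd = 1845 - 3P and supply is qs = 6P - 1137.
Equate the new curves: 1845 - 3P = 6P - 1137, giving 2982 = 9P, P = 994/3 ≈ 331.3333, q = 851.
Δq = 851 − 384 = +467.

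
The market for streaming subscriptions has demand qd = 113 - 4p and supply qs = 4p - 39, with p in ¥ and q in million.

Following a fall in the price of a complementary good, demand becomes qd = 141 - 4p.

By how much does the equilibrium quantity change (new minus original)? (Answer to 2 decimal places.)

+14.00

Solve the original market: 113 - 4p = 4p - 39, hence p = 19 and q = 37.
The new curves are qd = 141 - 4p (demand) and qs = 4p - 39 (supply).
Setting them equal: 141 - 4p = 4p - 39 → 180 = 8p, so p = 22.5 and q = 51.
Δq = 51 − 37 = +14.00.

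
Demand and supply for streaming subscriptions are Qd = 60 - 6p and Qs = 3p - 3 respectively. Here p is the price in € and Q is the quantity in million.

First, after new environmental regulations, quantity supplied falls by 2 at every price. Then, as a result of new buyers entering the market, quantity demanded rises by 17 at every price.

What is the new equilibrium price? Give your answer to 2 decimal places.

Initially, 60 - 6p = 3p - 3, so 63 = 9p and p = 7, Q = 18.
The shock moves the curves to Qd = 77 - 6p and Qs = 3p - 5.
New equilibrium: 77 - 6p = 3p - 5 ⇒ 82 = 9p ⇒ p = 82/9 ≈ 9.1111, Q = 67/3 ≈ 22.3333.

9.11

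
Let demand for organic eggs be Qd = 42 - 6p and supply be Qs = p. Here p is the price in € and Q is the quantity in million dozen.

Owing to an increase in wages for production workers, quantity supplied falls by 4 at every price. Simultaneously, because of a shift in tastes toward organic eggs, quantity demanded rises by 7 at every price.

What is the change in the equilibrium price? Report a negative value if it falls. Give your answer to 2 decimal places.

+1.57

Initially, 42 - 6p = p, so 42 = 7p and p = 6, Q = 6.
With the change applied: demand Qd = 49 - 6p, supply Qs = p - 4.
Equate the new curves: 49 - 6p = p - 4, giving 53 = 7p, p = 53/7 ≈ 7.5714, Q = 25/7 ≈ 3.5714.
Δp = 7.5714 − 6 = +1.57.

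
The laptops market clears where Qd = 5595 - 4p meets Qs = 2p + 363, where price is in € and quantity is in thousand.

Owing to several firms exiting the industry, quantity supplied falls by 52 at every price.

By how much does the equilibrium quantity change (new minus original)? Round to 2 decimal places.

Original equilibrium: 5595 - 4p = 2p + 363 gives 5232 = 6p, so p = 872 and Q = 2107.
The new curves are Qd = 5595 - 4p (demand) and Qs = 2p + 311 (supply).
Equate the new curves: 5595 - 4p = 2p + 311, giving 5284 = 6p, p = 2642/3 ≈ 880.6667, Q = 6217/3 ≈ 2072.3333.
ΔQ = 2072.3333 − 2107 = -34.67.

-34.67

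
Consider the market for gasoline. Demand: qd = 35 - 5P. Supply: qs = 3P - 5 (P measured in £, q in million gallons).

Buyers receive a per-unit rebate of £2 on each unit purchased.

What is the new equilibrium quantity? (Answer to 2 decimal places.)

13.75

Solve the original market: 35 - 5P = 3P - 5, hence P = 5 and q = 10.
Since buyers' out-of-pocket price is the market price minus the rebate, the effective demand curve becomes qd = 45 - 5P.
Clearing the new market: 45 - 5P = 3P - 5, so P = 6.25 and q = 13.75.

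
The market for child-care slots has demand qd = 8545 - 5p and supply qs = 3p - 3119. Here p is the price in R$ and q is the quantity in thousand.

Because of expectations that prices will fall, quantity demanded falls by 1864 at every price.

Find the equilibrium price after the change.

1225

Solve the original market: 8545 - 5p = 3p - 3119, hence p = 1458 and q = 1255.
After the shift, demand is qd = 6681 - 5p and supply is qs = 3p - 3119.
Equate the new curves: 6681 - 5p = 3p - 3119, giving 9800 = 8p, p = 1225, q = 556.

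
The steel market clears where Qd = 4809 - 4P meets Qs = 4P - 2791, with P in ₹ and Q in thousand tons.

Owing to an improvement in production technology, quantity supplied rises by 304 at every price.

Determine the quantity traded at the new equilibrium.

1161

Solve the original market: 4809 - 4P = 4P - 2791, hence P = 950 and Q = 1009.
The shock moves the curves to Qd = 4809 - 4P and Qs = 4P - 2487.
Equate the new curves: 4809 - 4P = 4P - 2487, giving 7296 = 8P, P = 912, Q = 1161.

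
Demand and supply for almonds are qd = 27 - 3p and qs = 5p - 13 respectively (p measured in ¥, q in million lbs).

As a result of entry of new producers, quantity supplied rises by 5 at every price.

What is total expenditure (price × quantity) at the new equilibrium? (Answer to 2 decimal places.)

60.70

Before the shock: 27 - 3p = 5p - 13 ⇒ 40 = 8p ⇒ p = 5, q = 12.
The shock moves the curves to qd = 27 - 3p and qs = 5p - 8.
New equilibrium: 27 - 3p = 5p - 8 ⇒ 35 = 8p ⇒ p = 4.375, q = 13.875.
New expenditure = 4.375 × 13.875 = 60.70.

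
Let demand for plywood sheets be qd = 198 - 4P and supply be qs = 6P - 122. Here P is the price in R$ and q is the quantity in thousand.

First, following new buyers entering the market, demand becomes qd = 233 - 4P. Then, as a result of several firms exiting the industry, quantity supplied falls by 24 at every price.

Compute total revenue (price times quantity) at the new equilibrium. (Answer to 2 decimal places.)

Solve the original market: 198 - 4P = 6P - 122, hence P = 32 and q = 70.
The shock moves the curves to qd = 233 - 4P and qs = 6P - 146.
Setting them equal: 233 - 4P = 6P - 146 → 379 = 10P, so P = 37.9 and q = 81.4.
New expenditure = 37.9 × 81.4 = 3085.06.

3085.06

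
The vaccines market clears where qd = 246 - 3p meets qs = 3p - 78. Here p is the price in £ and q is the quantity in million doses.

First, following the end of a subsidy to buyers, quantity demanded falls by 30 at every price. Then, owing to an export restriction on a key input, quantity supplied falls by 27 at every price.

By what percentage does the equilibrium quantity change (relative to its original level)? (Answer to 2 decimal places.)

-33.93

Initially, 246 - 3p = 3p - 78, so 324 = 6p and p = 54, q = 84.
With the change applied: demand qd = 216 - 3p, supply qs = 3p - 105.
Clearing the new market: 216 - 3p = 3p - 105, so p = 53.5 and q = 55.5.
%Δq = (55.5 − 84) / 84 × 100 = -33.93%.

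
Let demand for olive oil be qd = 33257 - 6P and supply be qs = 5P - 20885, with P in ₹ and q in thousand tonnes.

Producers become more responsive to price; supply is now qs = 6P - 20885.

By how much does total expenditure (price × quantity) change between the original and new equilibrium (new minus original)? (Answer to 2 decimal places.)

+9575751.00

Original equilibrium: 33257 - 6P = 5P - 20885 gives 54142 = 11P, so P = 4922 and q = 3725.
The new curves are qd = 33257 - 6P (demand) and qs = 6P - 20885 (supply).
New equilibrium: 33257 - 6P = 6P - 20885 ⇒ 54142 = 12P ⇒ P = 27071/6 ≈ 4511.8333, q = 6186.
Expenditure moves from 4922×3725 = 18334450 to 4511.8333×6186 = 27910201; change = +9575751.00.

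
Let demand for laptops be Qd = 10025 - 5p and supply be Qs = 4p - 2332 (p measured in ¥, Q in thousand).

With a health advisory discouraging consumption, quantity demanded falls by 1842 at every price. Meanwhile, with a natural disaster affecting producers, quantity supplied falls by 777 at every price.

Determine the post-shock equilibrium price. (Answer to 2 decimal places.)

Solve the original market: 10025 - 5p = 4p - 2332, hence p = 1373 and Q = 3160.
The shock moves the curves to Qd = 8183 - 5p and Qs = 4p - 3109.
Clearing the new market: 8183 - 5p = 4p - 3109, so p = 3764/3 ≈ 1254.6667 and Q = 5729/3 ≈ 1909.6667.

1254.67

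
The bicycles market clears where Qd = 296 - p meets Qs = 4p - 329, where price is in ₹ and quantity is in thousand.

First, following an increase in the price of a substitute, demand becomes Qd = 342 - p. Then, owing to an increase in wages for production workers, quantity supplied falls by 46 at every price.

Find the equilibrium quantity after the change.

Initially, 296 - p = 4p - 329, so 625 = 5p and p = 125, Q = 171.
After the shift, demand is Qd = 342 - p and supply is Qs = 4p - 375.
Setting them equal: 342 - p = 4p - 375 → 717 = 5p, so p = 143.4 and Q = 198.6.

198.6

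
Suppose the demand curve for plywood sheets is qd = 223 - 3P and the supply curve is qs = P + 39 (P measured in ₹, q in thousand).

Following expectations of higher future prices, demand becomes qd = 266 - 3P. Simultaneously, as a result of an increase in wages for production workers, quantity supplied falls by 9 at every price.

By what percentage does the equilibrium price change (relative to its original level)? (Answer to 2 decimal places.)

Original equilibrium: 223 - 3P = P + 39 gives 184 = 4P, so P = 46 and q = 85.
The new curves are qd = 266 - 3P (demand) and qs = P + 30 (supply).
Equate the new curves: 266 - 3P = P + 30, giving 236 = 4P, P = 59, q = 89.
%ΔP = (59 − 46) / 46 × 100 = +28.26%.

+28.26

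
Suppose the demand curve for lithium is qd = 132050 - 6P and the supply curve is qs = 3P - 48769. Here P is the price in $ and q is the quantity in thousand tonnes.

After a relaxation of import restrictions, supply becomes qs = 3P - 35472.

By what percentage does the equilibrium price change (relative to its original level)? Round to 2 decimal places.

Solve the original market: 132050 - 6P = 3P - 48769, hence P = 20091 and q = 11504.
After the shift, demand is qd = 132050 - 6P and supply is qs = 3P - 35472.
Equate the new curves: 132050 - 6P = 3P - 35472, giving 167522 = 9P, P = 167522/9 ≈ 18613.5556, q = 61106/3 ≈ 20368.6667.
%ΔP = (18613.5556 − 20091) / 20091 × 100 = -7.35%.

-7.35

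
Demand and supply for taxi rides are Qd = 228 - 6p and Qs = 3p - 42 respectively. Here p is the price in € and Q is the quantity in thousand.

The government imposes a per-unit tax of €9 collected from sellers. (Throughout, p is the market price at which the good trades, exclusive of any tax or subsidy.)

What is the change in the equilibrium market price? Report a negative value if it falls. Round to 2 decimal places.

Before the shock: 228 - 6p = 3p - 42 ⇒ 270 = 9p ⇒ p = 30, Q = 48.
Since sellers keep the price net of the tax, the effective supply curve becomes Qs = 3p - 69.
Equate the new curves: 228 - 6p = 3p - 69, giving 297 = 9p, p = 33, Q = 30.
Δp = 33 − 30 = +3.00.

+3.00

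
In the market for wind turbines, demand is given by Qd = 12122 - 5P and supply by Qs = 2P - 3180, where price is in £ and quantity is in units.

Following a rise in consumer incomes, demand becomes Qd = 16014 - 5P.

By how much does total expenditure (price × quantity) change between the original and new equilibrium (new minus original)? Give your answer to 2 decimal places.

+3711856.00

Solve the original market: 12122 - 5P = 2P - 3180, hence P = 2186 and Q = 1192.
After the shift, demand is Qd = 16014 - 5P and supply is Qs = 2P - 3180.
Clearing the new market: 16014 - 5P = 2P - 3180, so P = 2742 and Q = 2304.
Expenditure moves from 2186×1192 = 2605712 to 2742×2304 = 6317568; change = +3711856.00.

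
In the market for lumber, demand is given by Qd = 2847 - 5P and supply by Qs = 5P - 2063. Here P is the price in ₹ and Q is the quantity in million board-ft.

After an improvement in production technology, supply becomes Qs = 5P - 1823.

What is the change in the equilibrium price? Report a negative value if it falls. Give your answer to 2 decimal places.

Solve the original market: 2847 - 5P = 5P - 2063, hence P = 491 and Q = 392.
With the change applied: demand Qd = 2847 - 5P, supply Qs = 5P - 1823.
Equate the new curves: 2847 - 5P = 5P - 1823, giving 4670 = 10P, P = 467, Q = 512.
ΔP = 467 − 491 = -24.00.

-24.00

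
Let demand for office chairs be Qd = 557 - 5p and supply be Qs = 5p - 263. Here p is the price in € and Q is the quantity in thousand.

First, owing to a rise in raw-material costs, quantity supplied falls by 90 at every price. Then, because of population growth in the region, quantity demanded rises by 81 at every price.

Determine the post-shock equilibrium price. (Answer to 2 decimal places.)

99.10

Original equilibrium: 557 - 5p = 5p - 263 gives 820 = 10p, so p = 82 and Q = 147.
The shock moves the curves to Qd = 638 - 5p and Qs = 5p - 353.
Clearing the new market: 638 - 5p = 5p - 353, so p = 99.1 and Q = 142.5.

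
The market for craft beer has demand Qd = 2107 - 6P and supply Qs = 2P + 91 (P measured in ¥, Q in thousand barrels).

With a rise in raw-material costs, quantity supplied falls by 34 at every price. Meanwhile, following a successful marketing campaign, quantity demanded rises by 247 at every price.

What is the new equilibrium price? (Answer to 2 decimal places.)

Before the shock: 2107 - 6P = 2P + 91 ⇒ 2016 = 8P ⇒ P = 252, Q = 595.
After the shift, demand is Qd = 2354 - 6P and supply is Qs = 2P + 57.
Equate the new curves: 2354 - 6P = 2P + 57, giving 2297 = 8P, P = 287.125, Q = 631.25.

287.13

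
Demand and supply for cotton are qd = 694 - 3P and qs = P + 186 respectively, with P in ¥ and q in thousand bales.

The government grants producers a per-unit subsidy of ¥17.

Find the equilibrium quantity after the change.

325.75

Before the shock: 694 - 3P = P + 186 ⇒ 508 = 4P ⇒ P = 127, q = 313.
Since sellers receive the price plus the subsidy, the effective supply curve becomes qs = P + 203.
Equate the new curves: 694 - 3P = P + 203, giving 491 = 4P, P = 122.75, q = 325.75.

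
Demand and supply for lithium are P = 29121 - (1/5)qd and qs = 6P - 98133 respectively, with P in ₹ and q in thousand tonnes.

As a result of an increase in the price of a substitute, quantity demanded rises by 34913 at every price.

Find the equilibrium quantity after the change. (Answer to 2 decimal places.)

Before the shock: 145605 - 5P = 6P - 98133 ⇒ 243738 = 11P ⇒ P = 22158, q = 34815.
The shock moves the curves to qd = 180518 - 5P and qs = 6P - 98133.
Clearing the new market: 180518 - 5P = 6P - 98133, so P = 278651/11 ≈ 25331.9091 and q = 592443/11 ≈ 53858.4545.

53858.45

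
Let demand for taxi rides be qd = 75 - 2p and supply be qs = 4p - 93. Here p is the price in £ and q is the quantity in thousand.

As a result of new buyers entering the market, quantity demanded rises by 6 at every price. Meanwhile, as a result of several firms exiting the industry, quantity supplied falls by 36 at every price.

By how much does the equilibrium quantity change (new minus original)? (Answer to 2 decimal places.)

Solve the original market: 75 - 2p = 4p - 93, hence p = 28 and q = 19.
The new curves are qd = 81 - 2p (demand) and qs = 4p - 129 (supply).
Clearing the new market: 81 - 2p = 4p - 129, so p = 35 and q = 11.
Δq = 11 − 19 = -8.00.

-8.00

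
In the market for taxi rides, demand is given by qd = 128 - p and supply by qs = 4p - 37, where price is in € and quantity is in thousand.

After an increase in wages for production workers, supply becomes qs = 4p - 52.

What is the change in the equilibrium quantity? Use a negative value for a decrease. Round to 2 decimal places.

-3.00

Original equilibrium: 128 - p = 4p - 37 gives 165 = 5p, so p = 33 and q = 95.
After the shift, demand is qd = 128 - p and supply is qs = 4p - 52.
Clearing the new market: 128 - p = 4p - 52, so p = 36 and q = 92.
Δq = 92 − 95 = -3.00.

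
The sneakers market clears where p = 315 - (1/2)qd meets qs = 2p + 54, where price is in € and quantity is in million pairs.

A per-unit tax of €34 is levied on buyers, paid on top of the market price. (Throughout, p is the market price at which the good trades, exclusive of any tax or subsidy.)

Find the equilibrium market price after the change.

127

Initially, 630 - 2p = 2p + 54, so 576 = 4p and p = 144, q = 342.
Since buyers pay the price plus the tax, the effective demand curve becomes qd = 562 - 2p.
New equilibrium: 562 - 2p = 2p + 54 ⇒ 508 = 4p ⇒ p = 127, q = 308.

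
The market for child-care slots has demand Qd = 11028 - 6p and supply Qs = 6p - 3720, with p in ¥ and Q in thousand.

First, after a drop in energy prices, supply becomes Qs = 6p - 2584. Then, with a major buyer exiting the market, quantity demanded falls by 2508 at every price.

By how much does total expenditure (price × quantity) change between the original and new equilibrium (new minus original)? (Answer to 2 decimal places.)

Before the shock: 11028 - 6p = 6p - 3720 ⇒ 14748 = 12p ⇒ p = 1229, Q = 3654.
With the change applied: demand Qd = 8520 - 6p, supply Qs = 6p - 2584.
Setting them equal: 8520 - 6p = 6p - 2584 → 11104 = 12p, so p = 2776/3 ≈ 925.3333 and Q = 2968.
Expenditure moves from 1229×3654 = 4490766 to 925.3333×2968 = 2746389.3333; change = -1744376.67.

-1744376.67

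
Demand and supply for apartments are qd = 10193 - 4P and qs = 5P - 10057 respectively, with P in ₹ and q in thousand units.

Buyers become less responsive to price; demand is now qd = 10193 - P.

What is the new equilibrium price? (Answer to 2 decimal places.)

Original equilibrium: 10193 - 4P = 5P - 10057 gives 20250 = 9P, so P = 2250 and q = 1193.
The new curves are qd = 10193 - P (demand) and qs = 5P - 10057 (supply).
Equate the new curves: 10193 - P = 5P - 10057, giving 20250 = 6P, P = 3375, q = 6818.

3375.00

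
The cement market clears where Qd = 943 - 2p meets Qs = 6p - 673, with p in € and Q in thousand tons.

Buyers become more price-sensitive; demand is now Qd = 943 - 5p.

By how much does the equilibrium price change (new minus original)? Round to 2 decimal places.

Original equilibrium: 943 - 2p = 6p - 673 gives 1616 = 8p, so p = 202 and Q = 539.
The shock moves the curves to Qd = 943 - 5p and Qs = 6p - 673.
Equate the new curves: 943 - 5p = 6p - 673, giving 1616 = 11p, p = 1616/11 ≈ 146.9091, Q = 2293/11 ≈ 208.4545.
Δp = 146.9091 − 202 = -55.09.

-55.09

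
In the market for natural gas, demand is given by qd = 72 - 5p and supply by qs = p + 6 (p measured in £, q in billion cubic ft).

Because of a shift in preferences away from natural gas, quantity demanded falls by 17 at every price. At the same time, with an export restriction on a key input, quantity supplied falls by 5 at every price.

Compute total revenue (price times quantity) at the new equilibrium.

Initially, 72 - 5p = p + 6, so 66 = 6p and p = 11, q = 17.
The new curves are qd = 55 - 5p (demand) and qs = p + 1 (supply).
Setting them equal: 55 - 5p = p + 1 → 54 = 6p, so p = 9 and q = 10.
New expenditure = 9 × 10 = 90.

90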